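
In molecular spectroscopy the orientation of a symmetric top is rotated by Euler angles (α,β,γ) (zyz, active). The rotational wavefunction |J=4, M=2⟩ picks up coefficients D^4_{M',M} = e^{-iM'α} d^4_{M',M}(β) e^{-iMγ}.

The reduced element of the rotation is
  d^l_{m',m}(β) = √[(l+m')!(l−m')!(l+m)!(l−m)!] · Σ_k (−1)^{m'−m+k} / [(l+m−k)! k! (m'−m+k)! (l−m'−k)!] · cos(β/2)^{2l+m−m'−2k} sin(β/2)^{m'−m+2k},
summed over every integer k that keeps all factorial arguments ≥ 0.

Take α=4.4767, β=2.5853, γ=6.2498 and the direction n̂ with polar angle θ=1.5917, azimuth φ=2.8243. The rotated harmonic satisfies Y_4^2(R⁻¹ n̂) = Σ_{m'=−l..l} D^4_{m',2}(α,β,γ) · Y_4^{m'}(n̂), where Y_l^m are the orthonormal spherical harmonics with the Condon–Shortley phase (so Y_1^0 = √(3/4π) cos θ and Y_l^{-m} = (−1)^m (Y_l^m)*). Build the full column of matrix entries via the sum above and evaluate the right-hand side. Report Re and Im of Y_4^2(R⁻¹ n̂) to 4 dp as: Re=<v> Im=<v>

Re=0.3242 Im=0.0751

Need the full column D^4_{m',2} for m'=−4..4 at α=4.4767, β=2.5853, γ=6.2498.
cos(β/2)=0.274574, sin(β/2)=0.961566
d^4_{-4,2}: single k=6 term ⇒ +0.315335;  D = +0.201890-0.242232i
d^4_{-3,2}: k∈[5..6] ⇒ +0.191011 -0.780867 = -0.589856;  D = -0.352399-0.473016i
d^4_{-2,2}: k∈[4..6] ⇒ +0.072886 -0.715112 +0.730858 = +0.088632;  D = -0.081476+0.034891i
d^4_{-1,2}: k∈[3..5] ⇒ +0.019622 -0.360976 +0.885419 = +0.544065;  D = -0.091466-0.536322i
d^4_{0,2}: k∈[2..4] ⇒ +0.003759 -0.122926 +0.565345 = +0.446178;  D = +0.445184+0.029769i
d^4_{1,2}: k∈[1..3] ⇒ +0.000480 -0.029433 +0.240651 = +0.211698;  D = -0.063058+0.202088i
d^4_{2,2}: k∈[0..2] ⇒ +0.000032 -0.004754 +0.072886 = +0.068164;  D = -0.058529-0.034937i
d^4_{3,2}: k∈[0..1] ⇒ -0.000423 +0.015575 = +0.015151;  D = +0.010589-0.010837i
d^4_{4,2}: single k=0 term ⇒ +0.002096;  D = +0.001116+0.001775i
Y_4^{m'}(θ=1.5917,φ=2.8243) and Σ D·Y over m':
  (+0.2019-0.2422i)·(+0.1313+0.4222i)  (-0.3524-0.4730i)·(+0.0152+0.0213i)  (-0.0815+0.0349i)·(-0.2685-0.1976i)  (-0.0915-0.5363i)·(-0.0281-0.0092i)  (+0.4452+0.0298i)·(+0.3160+0.0000i)  (-0.0631+0.2021i)·(+0.0281-0.0092i)  (-0.0585-0.0349i)·(-0.2685+0.1976i)  (+0.0106-0.0108i)·(-0.0152+0.0213i)  (+0.0011+0.0018i)·(+0.1313-0.4222i)
Y_4^2(R⁻¹ n̂) = +0.324239+0.075058i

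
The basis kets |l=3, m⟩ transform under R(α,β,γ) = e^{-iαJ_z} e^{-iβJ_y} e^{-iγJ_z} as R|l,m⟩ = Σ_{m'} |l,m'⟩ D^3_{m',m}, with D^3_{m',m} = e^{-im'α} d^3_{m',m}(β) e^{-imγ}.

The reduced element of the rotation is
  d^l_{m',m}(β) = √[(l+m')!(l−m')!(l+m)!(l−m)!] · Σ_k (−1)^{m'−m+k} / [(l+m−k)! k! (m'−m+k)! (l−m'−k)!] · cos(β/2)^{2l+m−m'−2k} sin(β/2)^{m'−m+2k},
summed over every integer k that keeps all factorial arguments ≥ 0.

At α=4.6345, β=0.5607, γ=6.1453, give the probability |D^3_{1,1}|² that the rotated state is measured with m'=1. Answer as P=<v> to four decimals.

P=0.0886

Split into d^3_{1,1}(β=0.5607) × two z-phases.
c=cos(0.560700/2)=0.960959, s=sin(0.560700/2)=0.276692; N=√[24·2·24·2]=48.000000
k: max(0,(1)−(1))=0 … min(3+(1),3−(1))=2
  k=0: (−1)^0·48.0000/(48)·0.9610^6·0.2767^0 = +0.787459
  k=1: (−1)^1·48.0000/(6)·0.9610^4·0.2767^2 = -0.522278
  k=2: (−1)^2·48.0000/(8)·0.9610^2·0.2767^4 = +0.032475
d^3_{1,1}(0.5607) = +0.787459 -0.522278 +0.032475 = +0.297656
|D^3_{1,1}|² = |d^3_{1,1}(β)|² = (+0.297656)² = 0.088599 (the z-rotation phases have unit modulus)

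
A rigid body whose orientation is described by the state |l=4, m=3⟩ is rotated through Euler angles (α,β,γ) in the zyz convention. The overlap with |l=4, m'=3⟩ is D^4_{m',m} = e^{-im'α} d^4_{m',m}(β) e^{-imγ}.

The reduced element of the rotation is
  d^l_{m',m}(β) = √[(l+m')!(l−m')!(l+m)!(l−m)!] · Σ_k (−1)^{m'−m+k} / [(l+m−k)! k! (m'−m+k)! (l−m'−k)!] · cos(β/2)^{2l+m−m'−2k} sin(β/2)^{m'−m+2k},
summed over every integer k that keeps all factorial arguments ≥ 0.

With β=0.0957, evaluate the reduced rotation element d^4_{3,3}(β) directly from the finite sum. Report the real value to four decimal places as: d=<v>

d=0.9750

d^4_{3,3}(β=0.0957) via the finite sum:
Half-angle: c=0.998855, s=0.047832. N=√(5040·1·5040·1)=5040.000000
Admissible k: 0..1 (factorial args all ≥0)
  k=0: (−1)^0·5040.0000/(5040)·0.9989^8·0.0478^0 = +0.990880
  k=1: (−1)^1·5040.0000/(720)·0.9989^6·0.0478^2 = -0.015905
d^4_{3,3}(0.0957) = +0.990880 -0.015905 = +0.974974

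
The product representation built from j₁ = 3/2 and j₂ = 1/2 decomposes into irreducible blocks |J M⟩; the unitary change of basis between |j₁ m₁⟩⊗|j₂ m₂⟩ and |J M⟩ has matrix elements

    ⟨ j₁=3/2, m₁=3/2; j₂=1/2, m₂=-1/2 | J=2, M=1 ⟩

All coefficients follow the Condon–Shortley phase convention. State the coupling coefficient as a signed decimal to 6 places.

j₁+j₂−J=0  J+j₁−j₂=3  J−j₁+j₂=1  j₁+j₂+J+1=5
(j₁±m₁, j₂±m₂, J±M) = (3,0,0,1,3,1)
P² = 9
sum k=0..0:
  [0] +1/6 = 1/6
S = 1/6
C² = P²·S² = 1/4 ; C = +0.500000

+√(1/4) ≈ +0.500000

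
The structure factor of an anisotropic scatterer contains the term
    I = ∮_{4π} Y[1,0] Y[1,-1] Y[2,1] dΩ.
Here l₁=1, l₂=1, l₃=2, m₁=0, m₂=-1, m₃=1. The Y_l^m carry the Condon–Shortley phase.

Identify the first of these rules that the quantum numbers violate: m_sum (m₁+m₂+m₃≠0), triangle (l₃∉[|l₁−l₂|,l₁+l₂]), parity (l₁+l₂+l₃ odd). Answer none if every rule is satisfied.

m₁+m₂+m₃ = 0 − 1 + 1 = 0  ✓
triangle: |1−1|=0 ≤ l₃=2 ≤ 1+1=2  ✓
parity: l₁+l₂+l₃ = 4 is even  ✓

none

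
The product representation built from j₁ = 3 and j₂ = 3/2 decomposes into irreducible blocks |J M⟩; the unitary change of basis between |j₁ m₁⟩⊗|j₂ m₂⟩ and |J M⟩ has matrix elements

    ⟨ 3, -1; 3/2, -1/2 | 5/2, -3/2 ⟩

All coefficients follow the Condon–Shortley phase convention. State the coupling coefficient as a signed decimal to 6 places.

√[6·2!4!1!/8! · 2!4!1!2!1!4!] = √(576/35)
  +(−1)^0/∏(0,2,4,1,0,0)! = 1/48  (running 1/48)
  +(−1)^1/∏(1,1,3,0,1,1)! = -1/6  (running -7/48)
⟨..|..⟩ = √(576/35)·(-7/48) = -0.591608

−√(7/20) ≈ -0.591608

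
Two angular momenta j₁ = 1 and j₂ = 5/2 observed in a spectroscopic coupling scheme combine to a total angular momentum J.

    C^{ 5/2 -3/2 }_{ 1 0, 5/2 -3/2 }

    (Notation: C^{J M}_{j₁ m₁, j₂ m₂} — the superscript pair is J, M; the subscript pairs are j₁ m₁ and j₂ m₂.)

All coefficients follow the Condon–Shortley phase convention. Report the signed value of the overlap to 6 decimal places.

j₁+j₂−J=1  J+j₁−j₂=1  J−j₁+j₂=4  j₁+j₂+J+1=7
(j₁±m₁, j₂±m₂, J±M) = (1,1,1,4,1,4)
P² = 576/35
sum k=0..1:
  [0] +1/6 = 1/6
  [1] −1/24 = -1/24
S = 1/8
C² = P²·S² = 9/35 ; C = +0.507093

+0.507093  (= +√(9/35))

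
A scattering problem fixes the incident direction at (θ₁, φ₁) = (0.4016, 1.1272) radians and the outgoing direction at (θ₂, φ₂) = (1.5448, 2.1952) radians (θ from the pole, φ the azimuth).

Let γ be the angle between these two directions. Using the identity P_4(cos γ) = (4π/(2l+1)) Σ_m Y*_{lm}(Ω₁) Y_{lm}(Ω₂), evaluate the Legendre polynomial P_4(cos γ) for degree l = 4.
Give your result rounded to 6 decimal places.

0.214979

Term-by-term m-sum for l=4 (normalisation 4π/9 = 1.396263):
  m=-4: Y*=(-0.002089, -0.010118)  Y=(-0.353421, -0.265329)  product (-0.001946, 0.004130)
  m=-3: Y*=(-0.066838, -0.016357)  Y=(0.031027, -0.009680)  product (-0.002232, 0.000139)
  m=-2: Y*=(-0.159169, 0.195386)  Y=(0.105289, -0.315617)  product (0.044908, 0.070809)
  m=-1: Y*=(0.214078, 0.450519)  Y=(0.021526, 0.029873)  product (-0.008850, 0.016093)
  m=+0: Y*=(0.286180, -0.000000)  Y=(0.315214, 0.000000)  product (0.090208, 0.000000)
  m=+1: Y*=(-0.214078, 0.450519)  Y=(-0.021526, 0.029873)  product (-0.008850, -0.016093)
  m=+2: Y*=(-0.159169, -0.195386)  Y=(0.105289, 0.315617)  product (0.044908, -0.070809)
  m=+3: Y*=(0.066838, -0.016357)  Y=(-0.031027, -0.009680)  product (-0.002232, -0.000139)
  m=+4: Y*=(-0.002089, 0.010118)  Y=(-0.353421, 0.265329)  product (-0.001946, -0.004130)
Σ over m = (0.153967, -0.000000); ×(4π/9) → (0.214979, -0.000000). Real part: 0.214979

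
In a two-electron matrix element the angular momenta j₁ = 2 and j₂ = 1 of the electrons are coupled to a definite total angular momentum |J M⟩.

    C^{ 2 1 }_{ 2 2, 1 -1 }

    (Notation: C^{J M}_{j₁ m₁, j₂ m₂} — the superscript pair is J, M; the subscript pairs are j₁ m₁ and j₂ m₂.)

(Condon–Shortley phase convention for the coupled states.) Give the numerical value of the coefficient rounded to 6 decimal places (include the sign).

+√(1/3) ≈ +0.577350

triangle: 1!×3!×1!/6! = 6/720
(j±m)!: 4!×0!×0!×2!×3!×1! = 288
prefactor² = (2J+1)×Δ×N² = 12
  k=0: +1/(0!×1!×0!×0!×3!×1!) = 1/6
Σ = 1/6  ⇒  CG² = 12×(1/6)² = 1/3
CG = +√(1/3) = +0.577350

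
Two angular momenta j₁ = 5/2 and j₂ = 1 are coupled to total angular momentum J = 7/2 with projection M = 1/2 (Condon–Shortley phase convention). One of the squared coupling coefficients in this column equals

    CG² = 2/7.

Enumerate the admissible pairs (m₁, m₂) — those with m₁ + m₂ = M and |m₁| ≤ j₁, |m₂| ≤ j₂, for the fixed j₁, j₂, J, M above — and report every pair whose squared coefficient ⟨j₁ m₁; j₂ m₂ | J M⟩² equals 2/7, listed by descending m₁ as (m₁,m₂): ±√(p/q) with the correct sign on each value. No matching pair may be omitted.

(-1/2,1): +√(2/7)

Admissible pairs with m₁+m₂ = M = 1/2: (-1/2,1), (1/2,0), (3/2,-1)
  (m₁,m₂)=(3/2,-1): CG² = 1/7, CG = +√(1/7)
  (m₁,m₂)=(1/2,0): CG² = 4/7, CG = +√(4/7)
  (m₁,m₂)=(-1/2,1): CG² = 2/7, CG = +√(2/7)   ← matches the target
Pairs with CG² = 2/7: (-1/2,1): +√(2/7)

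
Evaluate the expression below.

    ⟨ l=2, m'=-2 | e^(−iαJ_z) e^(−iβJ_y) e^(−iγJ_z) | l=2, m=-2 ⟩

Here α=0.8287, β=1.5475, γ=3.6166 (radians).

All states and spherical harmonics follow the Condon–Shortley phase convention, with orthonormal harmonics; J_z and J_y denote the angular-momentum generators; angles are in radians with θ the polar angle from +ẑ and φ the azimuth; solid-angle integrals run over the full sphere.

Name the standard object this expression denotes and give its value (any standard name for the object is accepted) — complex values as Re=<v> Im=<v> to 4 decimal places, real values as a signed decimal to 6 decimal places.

This is a Wigner D-matrix element — the rotation-matrix element ⟨l m'| R(α,β,γ) |l m⟩ in the angular-momentum basis.
First d^2_{-2,-2}(β=1.5475), then the phase factors e^{-i(-2)α} and e^{-i(-2)γ}:
c=cos(1.547500/2)=0.715295, s=sin(1.547500/2)=0.698823; N=√[1·24·1·24]=24.000000
k∈{0} keeps every argument non-negative
  k=0: (−1)^0·24.0000/(24)·0.7153^4·0.6988^0 = +0.261783
d^2_{-2,-2}(1.5475) = +0.261783
D = (-0.086495+0.996252i)·(+0.261783)·(+0.581671+0.813424i) = -0.225313+0.133282i

Wigner D-matrix element, Re=-0.2253 Im=0.1333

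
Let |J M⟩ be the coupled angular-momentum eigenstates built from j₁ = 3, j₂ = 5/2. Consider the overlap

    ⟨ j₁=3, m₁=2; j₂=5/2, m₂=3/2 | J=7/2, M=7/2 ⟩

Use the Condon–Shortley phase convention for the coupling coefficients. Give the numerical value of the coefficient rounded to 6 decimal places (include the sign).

j₁+j₂−J=2  J+j₁−j₂=4  J−j₁+j₂=3  j₁+j₂+J+1=10
(j₁±m₁, j₂±m₂, J±M) = (5,1,4,1,7,0)
P² = 9216
sum k=1..1:
  [1] −1/144 = -1/144
S = -1/144
C² = P²·S² = 4/9 ; C = -0.666667

−√(4/9) ≈ -0.666667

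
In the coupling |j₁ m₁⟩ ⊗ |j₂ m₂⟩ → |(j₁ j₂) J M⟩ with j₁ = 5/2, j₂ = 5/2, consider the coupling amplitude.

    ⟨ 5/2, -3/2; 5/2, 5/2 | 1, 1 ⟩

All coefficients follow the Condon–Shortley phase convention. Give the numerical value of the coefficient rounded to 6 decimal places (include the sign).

j₁+j₂−J=4  J+j₁−j₂=1  J−j₁+j₂=1  j₁+j₂+J+1=7
(j₁±m₁, j₂±m₂, J±M) = (1,4,5,0,2,0)
P² = 576/7
sum k=4..4:
  [4] +1/24 = 1/24
S = 1/24
C² = P²·S² = 1/7 ; C = +0.377964

+√(1/7) ≈ +0.377964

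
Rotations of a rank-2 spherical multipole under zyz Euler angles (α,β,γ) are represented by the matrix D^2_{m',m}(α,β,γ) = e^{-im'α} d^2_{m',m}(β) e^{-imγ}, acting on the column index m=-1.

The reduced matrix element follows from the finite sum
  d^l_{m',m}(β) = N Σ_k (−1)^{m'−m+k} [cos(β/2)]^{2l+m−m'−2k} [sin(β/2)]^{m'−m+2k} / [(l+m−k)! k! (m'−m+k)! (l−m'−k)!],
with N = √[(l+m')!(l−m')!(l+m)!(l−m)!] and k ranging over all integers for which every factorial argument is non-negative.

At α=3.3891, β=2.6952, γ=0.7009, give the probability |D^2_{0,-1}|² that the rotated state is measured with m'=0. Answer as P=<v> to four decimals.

First d^2_{0,-1}(β=2.6952), then the phase factors e^{-i(0)α} and e^{-i(-1)γ}:
With c≡cos(β/2)=0.221348 and s≡sin(β/2)=0.975195, N=[2·2·1·6]^{1/2}=4.898979
k∈{0,1} keeps every argument non-negative
  k=0: (−1)^1·4.8990/(2)·0.2213^3·0.9752^1 = -0.025906
  k=1: (−1)^2·4.8990/(2)·0.2213^1·0.9752^3 = +0.502835
d^2_{0,-1}(2.6952) = -0.025906 +0.502835 = +0.476929
|D^2_{0,-1}|² = |d^2_{0,-1}(β)|² = (+0.476929)² = 0.227461 (the z-rotation phases have unit modulus)

P=0.2275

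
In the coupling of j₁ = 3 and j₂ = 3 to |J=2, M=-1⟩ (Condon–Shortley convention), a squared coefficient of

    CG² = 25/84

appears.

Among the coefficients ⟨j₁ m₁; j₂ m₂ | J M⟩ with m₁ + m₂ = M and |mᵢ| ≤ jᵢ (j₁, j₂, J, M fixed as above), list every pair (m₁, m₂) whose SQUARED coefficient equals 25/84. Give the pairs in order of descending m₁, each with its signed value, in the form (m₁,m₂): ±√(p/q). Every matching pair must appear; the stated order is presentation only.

Admissible pairs with m₁+m₂ = M = -1: (-3,2), (-2,1), (-1,0), (0,-1), (1,-2), (2,-3)
  (m₁,m₂)=(2,-3): CG² = 25/84, CG = +√(25/84)   ← matches the target
  (m₁,m₂)=(1,-2): CG² = 5/28, CG = −√(5/28)
  (m₁,m₂)=(0,-1): CG² = 1/42, CG = +√(1/42)
  (m₁,m₂)=(-1,0): CG² = 1/42, CG = +√(1/42)
  (m₁,m₂)=(-2,1): CG² = 5/28, CG = −√(5/28)
  (m₁,m₂)=(-3,2): CG² = 25/84, CG = +√(25/84)   ← matches the target
Pairs with CG² = 25/84: (2,-3): +√(25/84); (-3,2): +√(25/84)

(2,-3): +√(25/84); (-3,2): +√(25/84)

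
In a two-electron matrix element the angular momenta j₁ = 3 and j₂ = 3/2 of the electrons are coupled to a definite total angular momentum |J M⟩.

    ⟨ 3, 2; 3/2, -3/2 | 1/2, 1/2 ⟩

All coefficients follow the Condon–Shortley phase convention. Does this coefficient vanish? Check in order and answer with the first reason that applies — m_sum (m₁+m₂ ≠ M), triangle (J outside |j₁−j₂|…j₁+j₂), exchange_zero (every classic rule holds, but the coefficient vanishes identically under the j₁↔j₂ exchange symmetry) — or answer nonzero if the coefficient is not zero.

triangle

m-sum: m₁+m₂ = 2+(-3/2) = 1/2, M = 1/2  ✓
triangle: need |j₁−j₂| ≤ J ≤ j₁+j₂, i.e. J ∈ [3/2, 9/2]; J = 1/2 is outside ✗ ⇒ coefficient is 0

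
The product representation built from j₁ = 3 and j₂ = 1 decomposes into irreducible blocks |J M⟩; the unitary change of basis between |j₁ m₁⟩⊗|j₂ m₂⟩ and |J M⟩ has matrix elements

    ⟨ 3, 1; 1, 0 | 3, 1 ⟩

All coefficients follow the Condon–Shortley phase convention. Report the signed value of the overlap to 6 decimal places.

+0.288675

triangle: 1!*5!*1!/8! = 120/40320
(j±m)!: 4!*2!*1!*1!*4!*2! = 2304
prefactor² = (2J+1)*Δ*N² = 48
  k=0: +1/(0!*1!*2!*1!*3!*0!) = 1/12
  k=1: −1/(1!*0!*1!*0!*4!*1!) = -1/24
Σ = 1/24  ⇒  CG² = 48*(1/24)² = 1/12
CG = +√(1/12) = +0.288675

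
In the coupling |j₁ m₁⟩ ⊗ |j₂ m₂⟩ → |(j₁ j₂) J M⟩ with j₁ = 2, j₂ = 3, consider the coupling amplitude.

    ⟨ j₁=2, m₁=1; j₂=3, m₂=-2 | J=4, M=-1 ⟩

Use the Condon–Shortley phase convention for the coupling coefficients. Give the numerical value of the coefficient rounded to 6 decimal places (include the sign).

j₁+j₂−J=1  J+j₁−j₂=3  J−j₁+j₂=5  j₁+j₂+J+1=10
(j₁±m₁, j₂±m₂, J±M) = (3,1,1,5,3,5)
P² = 6480/7
sum k=0..1:
  [0] +1/48 = 1/48
  [1] −1/720 = -1/720
S = 7/360
C² = P²·S² = 7/20 ; C = +0.591608

+0.591608  (= +√(7/20))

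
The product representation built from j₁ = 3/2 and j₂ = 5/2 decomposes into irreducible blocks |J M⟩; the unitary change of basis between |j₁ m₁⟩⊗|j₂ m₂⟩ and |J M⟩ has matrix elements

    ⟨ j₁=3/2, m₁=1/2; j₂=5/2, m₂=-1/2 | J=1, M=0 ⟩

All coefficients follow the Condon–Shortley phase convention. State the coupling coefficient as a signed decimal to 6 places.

triangle: 3!*0!*2!/6! = 12/720
(j±m)!: 2!*1!*2!*3!*1!*1! = 24
prefactor² = (2J+1)*Δ*N² = 6/5
  k=1: −1/(1!*2!*0!*1!*0!*1!) = -1/2
Σ = -1/2  ⇒  CG² = 6/5*(-1/2)² = 3/10
CG = −√(3/10) = -0.547723

-0.547723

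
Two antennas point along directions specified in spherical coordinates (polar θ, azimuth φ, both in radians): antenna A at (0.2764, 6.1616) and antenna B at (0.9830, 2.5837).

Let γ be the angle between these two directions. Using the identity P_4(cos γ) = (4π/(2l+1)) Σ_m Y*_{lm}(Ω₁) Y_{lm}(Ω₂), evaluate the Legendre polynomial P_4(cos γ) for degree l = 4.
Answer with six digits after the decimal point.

Summing Y*_{l m}(θ₁,φ₁)·Y_{l m}(θ₂,φ₂) over m ∈ [−4, 4]; prefactor 4π/(2·4+1) = 1.396263:
  m=-4: (0.002170, -0.001147) × (-0.130244, 0.167550) = (-0.000090, 0.000513)  (running Σ = (-0.000090, 0.000513))
  m=-3: (0.022862, -0.008730) × (0.041078, -0.397869) = (-0.002534, -0.009455)  (running Σ = (-0.002625, -0.008942))
  m=-2: (0.132472, -0.032864) × (0.117334, 0.239823) = (0.023425, 0.027914)  (running Σ = (0.020800, 0.018972))
  m=-1: (0.428874, -0.052403) × (0.156962, 0.097947) = (0.072450, 0.033782)  (running Σ = (0.093250, 0.052754))
  m=0: (0.551699, -0.000000) × (-0.308423, 0.000000) = (-0.170157, 0.000000)  (running Σ = (-0.076907, 0.052754))
  m=1: (-0.428874, -0.052403) × (-0.156962, 0.097947) = (0.072450, -0.033782)  (running Σ = (-0.004457, 0.018972))
  m=2: (0.132472, 0.032864) × (0.117334, -0.239823) = (0.023425, -0.027914)  (running Σ = (0.018968, -0.008942))
  m=3: (-0.022862, -0.008730) × (-0.041078, -0.397869) = (-0.002534, 0.009455)  (running Σ = (0.016434, 0.000513))
  m=4: (0.002170, 0.001147) × (-0.130244, -0.167550) = (-0.000090, -0.000513)  (running Σ = (0.016343, -0.000000))
Σ over m = (0.016343, -0.000000); ×(4π/9) → (0.022819, -0.000000). Real part: 0.022819

0.022819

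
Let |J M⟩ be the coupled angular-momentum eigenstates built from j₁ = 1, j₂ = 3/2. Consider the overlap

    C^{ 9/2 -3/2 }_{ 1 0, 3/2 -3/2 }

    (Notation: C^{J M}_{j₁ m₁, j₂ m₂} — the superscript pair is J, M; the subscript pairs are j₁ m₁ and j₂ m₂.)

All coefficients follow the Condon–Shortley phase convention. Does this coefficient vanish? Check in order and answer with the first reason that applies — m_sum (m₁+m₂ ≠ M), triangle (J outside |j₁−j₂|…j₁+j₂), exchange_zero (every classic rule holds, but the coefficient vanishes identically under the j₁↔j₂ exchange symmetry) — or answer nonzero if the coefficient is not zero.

m-sum: m₁+m₂ = 0+(-3/2) = -3/2, M = -3/2  ✓
triangle: need |j₁−j₂| ≤ J ≤ j₁+j₂, i.e. J ∈ [1/2, 5/2]; J = 9/2 is outside ✗ ⇒ coefficient is 0

triangle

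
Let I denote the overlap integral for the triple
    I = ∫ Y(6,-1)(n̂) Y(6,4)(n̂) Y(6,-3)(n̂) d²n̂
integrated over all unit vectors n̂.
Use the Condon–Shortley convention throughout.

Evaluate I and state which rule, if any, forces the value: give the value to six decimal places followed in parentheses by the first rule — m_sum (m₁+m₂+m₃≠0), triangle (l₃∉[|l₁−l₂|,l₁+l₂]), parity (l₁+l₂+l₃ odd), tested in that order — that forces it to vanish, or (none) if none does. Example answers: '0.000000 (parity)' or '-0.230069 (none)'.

-0.084679 (none)

Checks pass: Σm=0; 18 even; l₃=6∈[0,12].
(2·6+1)(2·6+1)(2·6+1) = 2197
Δ: 6! 6! 6! / 19! → 1/325909584
sum: t=0:+1/373248000 t=1:−1/1728000 t=2:+1/110592 t=3:−1/46656 t=4:+1/110592 t=5:−1/1728000 t=6:+1/373248000 = -7/1555200
3j²(6 6 6; 0 0 0) = Δ·Π!·Σ² = 400/46189  (sign -1)
sum: t=4:+1/1244160 t=5:−1/691200 t=6:+1/4147200 = -1/2488320
3j²(6 6 6; -1 4 -3) = Δ·Π!·Σ² = 875/184756  (sign +1)
combine: 4πI² = 2197·400/46189·875/184756 = 1137500/12623809
take √, sign -1: I = -0.08467897
No selection rule forces the value: the integral is nonzero (none).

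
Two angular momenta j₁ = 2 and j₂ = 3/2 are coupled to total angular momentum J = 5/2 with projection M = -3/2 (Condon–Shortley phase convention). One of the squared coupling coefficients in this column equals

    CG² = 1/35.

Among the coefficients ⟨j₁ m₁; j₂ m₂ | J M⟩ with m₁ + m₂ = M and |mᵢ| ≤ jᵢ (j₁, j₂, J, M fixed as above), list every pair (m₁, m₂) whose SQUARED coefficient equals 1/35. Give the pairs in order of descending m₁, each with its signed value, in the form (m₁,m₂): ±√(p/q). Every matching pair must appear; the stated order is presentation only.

Admissible pairs with m₁+m₂ = M = -3/2: (-2,1/2), (-1,-1/2), (0,-3/2)
  (m₁,m₂)=(0,-3/2): CG² = 18/35, CG = +√(18/35)
  (m₁,m₂)=(-1,-1/2): CG² = 1/35, CG = −√(1/35)   ← matches the target
  (m₁,m₂)=(-2,1/2): CG² = 16/35, CG = −√(16/35)
Pairs with CG² = 1/35: (-1,-1/2): −√(1/35)

(-1,-1/2): −√(1/35)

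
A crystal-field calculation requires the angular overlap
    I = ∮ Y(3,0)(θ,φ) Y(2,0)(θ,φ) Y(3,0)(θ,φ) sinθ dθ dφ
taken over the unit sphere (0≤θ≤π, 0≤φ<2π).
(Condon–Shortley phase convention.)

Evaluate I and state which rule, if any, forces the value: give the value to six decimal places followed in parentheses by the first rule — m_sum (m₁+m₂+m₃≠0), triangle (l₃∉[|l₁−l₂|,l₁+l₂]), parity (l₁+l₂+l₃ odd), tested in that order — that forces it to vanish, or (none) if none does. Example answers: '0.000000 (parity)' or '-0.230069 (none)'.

0.168209 (none)

m-sum 0 ✓  L=8 even ✓  1≤3≤5 ✓
Π(2lᵢ+1) = 7×5×7 = 245
triangle coeff Δ(3,2,3) = 1/3780
Σ_t [0,2]: t=0:+1/24 t=1:−1/4 t=2:+1/24 = -1/6
(3j)²=4/105 [(3 2 3; 0 0 0)], sign=+1
(m-triple is (0,0,0) — same symbol as above.)
⇒ 4πI² = 16/45
I = (+1)√(16/45/(4π)) = 0.16820883
No selection rule forces the value: the integral is nonzero (none).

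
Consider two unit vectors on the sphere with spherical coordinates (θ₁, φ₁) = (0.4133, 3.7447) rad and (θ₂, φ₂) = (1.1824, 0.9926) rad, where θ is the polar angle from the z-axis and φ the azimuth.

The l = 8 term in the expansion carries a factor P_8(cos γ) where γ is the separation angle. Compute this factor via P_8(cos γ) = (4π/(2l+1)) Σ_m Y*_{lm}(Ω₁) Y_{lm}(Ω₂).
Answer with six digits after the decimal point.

0.273352

Expand P_8 via completeness: Σ_{m} conj(Y_{8,m}) at Ω₁ times Y_{8,m} at Ω₂ —
  m=-8: (0.00004 - 0.00035j) × (-0.02406 - 0.27644j) = -0.00010 - 0.00000j  (running Σ = -0.00010 - 0.00000j)
  m=-7: (0.00150 + 0.00281j) × (0.35739 - 0.28026j) = 0.00132 + 0.00058j  (running Σ = 0.00123 + 0.00058j)
  m=-6: (-0.01625 - 0.00840j) × (0.25788 + 0.08764j) = -0.00346 - 0.00359j  (running Σ = -0.00223 - 0.00301j)
  m=-5: (0.07397 - 0.00937j) × (-0.04402 - 0.17194j) = -0.00487 - 0.01231j  (running Σ = -0.00710 - 0.01532j)
  m=-4: (-0.16355 + 0.14612j) × (0.23347 - 0.25467j) = -0.00097 + 0.07577j  (running Σ = -0.00807 + 0.06045j)
  m=-3: (0.10563 - 0.43442j) × (-0.01897 - 0.00314j) = -0.00337 + 0.00791j  (running Σ = -0.01143 + 0.06836j)
  m=-2: (0.19389 + 0.50804j) × (-0.13498 - 0.30685j) = 0.12972 - 0.12807j  (running Σ = 0.11829 - 0.05971j)
  m=-1: (-0.13068 - 0.09000j) × (0.02564 - 0.03928j) = -0.00689 + 0.00283j  (running Σ = 0.11140 - 0.05688j)
  m=0: (-0.45089 + 0.00000j) × (-0.32601 + 0.00000j) = 0.14700 + 0.00000j  (running Σ = 0.25840 - 0.05688j)
  m=1: (0.13068 - 0.09000j) × (-0.02564 - 0.03928j) = -0.00689 - 0.00283j  (running Σ = 0.25151 - 0.05971j)
  m=2: (0.19389 - 0.50804j) × (-0.13498 + 0.30685j) = 0.12972 + 0.12807j  (running Σ = 0.38123 + 0.06836j)
  m=3: (-0.10563 - 0.43442j) × (0.01897 - 0.00314j) = -0.00337 - 0.00791j  (running Σ = 0.37786 + 0.06045j)
  m=4: (-0.16355 - 0.14612j) × (0.23347 + 0.25467j) = -0.00097 - 0.07577j  (running Σ = 0.37689 - 0.01532j)
  m=5: (-0.07397 - 0.00937j) × (0.04402 - 0.17194j) = -0.00487 + 0.01231j  (running Σ = 0.37203 - 0.00301j)
  m=6: (-0.01625 + 0.00840j) × (0.25788 - 0.08764j) = -0.00346 + 0.00359j  (running Σ = 0.36857 + 0.00058j)
  m=7: (-0.00150 + 0.00281j) × (-0.35739 - 0.28026j) = 0.00132 - 0.00058j  (running Σ = 0.36989 - 0.00000j)
  m=8: (0.00004 + 0.00035j) × (-0.02406 + 0.27644j) = -0.00010 + 0.00000j  (running Σ = 0.36980 - 0.00000j)
Σ over m = 0.36980 - 0.00000j; ×(4π/17) → 0.27335 - 0.00000j. Real part: 0.273352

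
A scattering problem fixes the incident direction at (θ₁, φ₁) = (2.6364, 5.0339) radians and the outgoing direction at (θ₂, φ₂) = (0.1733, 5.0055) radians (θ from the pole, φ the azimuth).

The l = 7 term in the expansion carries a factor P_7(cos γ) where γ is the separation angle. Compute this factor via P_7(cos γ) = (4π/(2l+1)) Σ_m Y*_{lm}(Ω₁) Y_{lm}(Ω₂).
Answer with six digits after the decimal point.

Summing Y*_{l m}(θ₁,φ₁)·Y_{l m}(θ₂,φ₂) over m ∈ [−7, 7]; prefactor 4π/(2·7+1) = 0.837758:
  m=-7: Y*=(-0.002419, -0.001955)  Y=(-0.000002, 0.000001)  product (0.000000, 0.000000)
  m=-6: Y*=(-0.007378, 0.019705)  Y=(0.000009, 0.000048)  product (-0.000001, -0.000000)
  m=-5: Y*=(0.087191, 0.003206)  Y=(0.000646, 0.000068)  product (0.000056, 0.000008)
  m=-4: Y*=(-0.068839, -0.235180)  Y=(0.002383, -0.005663)  product (-0.001496, -0.000171)
  m=-3: Y*=(-0.374278, 0.259513)  Y=(-0.032152, -0.026616)  product (0.018941, 0.001618)
  m=-2: Y*=(0.375242, 0.281151)  Y=(-0.163736, 0.108737)  product (-0.092012, -0.005232)
  m=-1: Y*=(0.007340, -0.022037)  Y=(0.164984, 0.546660)  product (0.013258, 0.000377)
  m=+0: Y*=(0.449211, -0.000000)  Y=(0.678765, 0.000000)  product (0.304909, 0.000000)
  m=+1: Y*=(-0.007340, -0.022037)  Y=(-0.164984, 0.546660)  product (0.013258, -0.000377)
  m=+2: Y*=(0.375242, -0.281151)  Y=(-0.163736, -0.108737)  product (-0.092012, 0.005232)
  m=+3: Y*=(0.374278, 0.259513)  Y=(0.032152, -0.026616)  product (0.018941, -0.001618)
  m=+4: Y*=(-0.068839, 0.235180)  Y=(0.002383, 0.005663)  product (-0.001496, 0.000171)
  m=+5: Y*=(-0.087191, 0.003206)  Y=(-0.000646, 0.000068)  product (0.000056, -0.000008)
  m=+6: Y*=(-0.007378, -0.019705)  Y=(0.000009, -0.000048)  product (-0.000001, 0.000000)
  m=+7: Y*=(0.002419, -0.001955)  Y=(0.000002, 0.000001)  product (0.000000, -0.000000)
Σ over m = (0.182400, -0.000000); ×(4π/15) → (0.152807, -0.000000). Real part: 0.152807

0.152807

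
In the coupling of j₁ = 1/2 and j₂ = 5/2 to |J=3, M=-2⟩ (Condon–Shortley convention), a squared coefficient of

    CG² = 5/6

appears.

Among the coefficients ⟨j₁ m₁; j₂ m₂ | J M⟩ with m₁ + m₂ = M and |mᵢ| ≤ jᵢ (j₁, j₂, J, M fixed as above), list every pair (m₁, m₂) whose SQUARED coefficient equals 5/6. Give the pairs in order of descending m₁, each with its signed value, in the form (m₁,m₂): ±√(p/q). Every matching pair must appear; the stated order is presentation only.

(-1/2,-3/2): +√(5/6)

Admissible pairs with m₁+m₂ = M = -2: (-1/2,-3/2), (1/2,-5/2)
  (m₁,m₂)=(1/2,-5/2): CG² = 1/6, CG = +√(1/6)
  (m₁,m₂)=(-1/2,-3/2): CG² = 5/6, CG = +√(5/6)   ← matches the target
Pairs with CG² = 5/6: (-1/2,-3/2): +√(5/6)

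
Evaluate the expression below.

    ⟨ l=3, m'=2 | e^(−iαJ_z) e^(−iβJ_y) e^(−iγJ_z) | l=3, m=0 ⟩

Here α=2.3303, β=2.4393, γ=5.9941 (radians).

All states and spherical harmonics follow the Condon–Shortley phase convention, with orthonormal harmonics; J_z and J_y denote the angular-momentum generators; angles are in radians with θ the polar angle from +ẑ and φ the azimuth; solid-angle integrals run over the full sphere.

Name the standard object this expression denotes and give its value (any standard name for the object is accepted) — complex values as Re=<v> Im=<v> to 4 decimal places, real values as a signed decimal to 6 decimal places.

Wigner D-matrix element, Re=0.0226 Im=-0.4356

This is a Wigner D-matrix element — the rotation-matrix element ⟨l m'| R(α,β,γ) |l m⟩ in the angular-momentum basis.
D^3_{2,0}(2.3303,2.4393,5.9941) = e^{-i·2·2.3303}·d^3_{2,0}(2.4393)·e^{-i·0·5.9941}. Compute d first:
c=cos(2.439300/2)=0.343974, s=sin(2.439300/2)=0.938979; N=√[120·1·6·6]=65.726707
k: max(0,(0)−(2))=0 … min(3+(0),3−(2))=1
  k=0: (−1)^2·65.7267/(12)·0.3440^4·0.9390^2 = +0.067605
  k=1: (−1)^3·65.7267/(12)·0.3440^2·0.9390^4 = -0.503775
d^3_{2,0}(2.4393) = +0.067605 -0.503775 = -0.436170
Attach z-rotation phases: D = e^{-i(2)(2.3303)}·(-0.436170)·e^{-i(0)(5.9941)} = +0.022579-0.435585i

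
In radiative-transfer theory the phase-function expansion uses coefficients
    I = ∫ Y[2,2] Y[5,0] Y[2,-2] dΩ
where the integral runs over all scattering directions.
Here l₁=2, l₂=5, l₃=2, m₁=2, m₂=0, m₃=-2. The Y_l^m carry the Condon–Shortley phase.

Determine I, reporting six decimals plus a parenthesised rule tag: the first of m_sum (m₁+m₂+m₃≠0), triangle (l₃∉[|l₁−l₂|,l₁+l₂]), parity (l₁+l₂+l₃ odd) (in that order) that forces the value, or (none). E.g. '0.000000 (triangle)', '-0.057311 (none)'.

|2−5|≤2≤2+5 violated ⇒ I = 0

0.000000 (triangle)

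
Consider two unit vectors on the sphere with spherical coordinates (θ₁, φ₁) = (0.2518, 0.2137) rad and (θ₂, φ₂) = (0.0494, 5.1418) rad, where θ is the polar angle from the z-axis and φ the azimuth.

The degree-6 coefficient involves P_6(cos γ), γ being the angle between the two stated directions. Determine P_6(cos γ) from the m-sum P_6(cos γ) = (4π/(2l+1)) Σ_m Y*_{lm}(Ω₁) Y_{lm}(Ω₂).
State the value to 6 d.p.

0.457729

Expand P_6 via completeness: Σ_{m} conj(Y_{6,m}) at Ω₁ times Y_{6,m} at Ω₂ —
  [-6]  conj(Y_{6,-6})(Ω₁) = 0.00003 + 0.00011j ; Y_{6,-6}(Ω₂) = 0.00000 + 0.00000j ; Δ = -0.00000 + 0.00000j
  [-5]  conj(Y_{6,-5})(Ω₁) = 0.00075 + 0.00136j ; Y_{6,-5}(Ω₂) = 0.00000 - 0.00000j ; Δ = 0.00000 + 0.00000j
  [-4]  conj(Y_{6,-4})(Ω₁) = 0.00841 + 0.00966j ; Y_{6,-4}(Ω₂) = -0.00000 - 0.00002j ; Δ = 0.00000 - 0.00000j
  [-3]  conj(Y_{6,-3})(Ω₁) = 0.05721 + 0.04270j ; Y_{6,-3}(Ω₂) = -0.00060 - 0.00017j ; Δ = -0.00003 - 0.00004j
  [-2]  conj(Y_{6,-2})(Ω₁) = 0.24190 + 0.11018j ; Y_{6,-2}(Ω₂) = -0.00824 + 0.00955j ; Δ = -0.00305 + 0.00140j
  [-1]  conj(Y_{6,-1})(Ω₁) = 0.57242 + 0.12422j ; Y_{6,-1}(Ω₂) = 0.06693 + 0.14617j ; Δ = 0.02016 + 0.09199j
  [+0]  conj(Y_{6,0})(Ω₁) = 0.44325 + 0.00000j ; Y_{6,0}(Ω₂) = 0.99121 + 0.00000j ; Δ = 0.43936 + 0.00000j
  [+1]  conj(Y_{6,1})(Ω₁) = -0.57242 + 0.12422j ; Y_{6,1}(Ω₂) = -0.06693 + 0.14617j ; Δ = 0.02016 - 0.09199j
  [+2]  conj(Y_{6,2})(Ω₁) = 0.24190 - 0.11018j ; Y_{6,2}(Ω₂) = -0.00824 - 0.00955j ; Δ = -0.00305 - 0.00140j
  [+3]  conj(Y_{6,3})(Ω₁) = -0.05721 + 0.04270j ; Y_{6,3}(Ω₂) = 0.00060 - 0.00017j ; Δ = -0.00003 + 0.00004j
  [+4]  conj(Y_{6,4})(Ω₁) = 0.00841 - 0.00966j ; Y_{6,4}(Ω₂) = -0.00000 + 0.00002j ; Δ = 0.00000 + 0.00000j
  [+5]  conj(Y_{6,5})(Ω₁) = -0.00075 + 0.00136j ; Y_{6,5}(Ω₂) = -0.00000 - 0.00000j ; Δ = 0.00000 - 0.00000j
  [+6]  conj(Y_{6,6})(Ω₁) = 0.00003 - 0.00011j ; Y_{6,6}(Ω₂) = 0.00000 - 0.00000j ; Δ = -0.00000 - 0.00000j
Accumulated sum 0.47352 + 0.00000j; after 4π/(2l+1) scaling, 0.45773 + 0.00000j ⇒ P_6 = 0.457729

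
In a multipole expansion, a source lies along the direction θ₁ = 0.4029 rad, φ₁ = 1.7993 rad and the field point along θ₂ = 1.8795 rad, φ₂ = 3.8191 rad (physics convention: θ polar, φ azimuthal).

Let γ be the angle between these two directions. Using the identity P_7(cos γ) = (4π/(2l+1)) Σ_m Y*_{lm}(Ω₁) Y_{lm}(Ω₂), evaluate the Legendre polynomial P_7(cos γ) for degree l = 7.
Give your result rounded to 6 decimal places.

-0.089964

Summing Y*_{l m}(θ₁,φ₁)·Y_{l m}(θ₂,φ₂) over m ∈ [−7, 7]; prefactor 4π/(2·7+1) = 0.837758:
  m=-7: (0.00071 + 0.00002j) × (-0.01074 - 0.35611j) = -0.00000 - 0.00025j  (running Σ = -0.00000 - 0.00025j)
  m=-6: (-0.00124 - 0.00613j) × (0.25637 - 0.33911j) = -0.00240 - 0.00115j  (running Σ = -0.00240 - 0.00140j)
  m=-5: (-0.03094 + 0.01412j) × (0.05588 - 0.01403j) = -0.00153 + 0.00122j  (running Σ = -0.00393 - 0.00018j)
  m=-4: (0.07795 + 0.10110j) × (-0.30034 - 0.13831j) = -0.00943 - 0.04115j  (running Σ = -0.01335 - 0.04133j)
  m=-3: (0.20922 - 0.25583j) × (-0.07987 - 0.16051j) = -0.05777 - 0.01315j  (running Σ = -0.07113 - 0.05448j)
  m=-2: (-0.48295 - 0.23748j) × (-0.05603 + 0.25560j) = 0.08776 - 0.11014j  (running Σ = 0.01663 - 0.16462j)
  m=-1: (-0.08366 + 0.35972j) × (-0.16980 + 0.13661j) = -0.03494 - 0.07251j  (running Σ = -0.01831 - 0.23713j)
  m=0: (-0.29690 + 0.00000j) × (0.23838 + 0.00000j) = -0.07078 + 0.00000j  (running Σ = -0.08908 - 0.23713j)
  m=1: (0.08366 + 0.35972j) × (0.16980 + 0.13661j) = -0.03494 + 0.07251j  (running Σ = -0.12402 - 0.16462j)
  m=2: (-0.48295 + 0.23748j) × (-0.05603 - 0.25560j) = 0.08776 + 0.11014j  (running Σ = -0.03626 - 0.05448j)
  m=3: (-0.20922 - 0.25583j) × (0.07987 - 0.16051j) = -0.05777 + 0.01315j  (running Σ = -0.09403 - 0.04133j)
  m=4: (0.07795 - 0.10110j) × (-0.30034 + 0.13831j) = -0.00943 + 0.04115j  (running Σ = -0.10346 - 0.00018j)
  m=5: (0.03094 + 0.01412j) × (-0.05588 - 0.01403j) = -0.00153 - 0.00122j  (running Σ = -0.10499 - 0.00140j)
  m=6: (-0.00124 + 0.00613j) × (0.25637 + 0.33911j) = -0.00240 + 0.00115j  (running Σ = -0.10739 - 0.00025j)
  m=7: (-0.00071 + 0.00002j) × (0.01074 - 0.35611j) = -0.00000 + 0.00025j  (running Σ = -0.10739 + 0.00000j)
Σ over m = -0.10739 + 0.00000j; ×(4π/15) → -0.08996 + 0.00000j. Real part: -0.089964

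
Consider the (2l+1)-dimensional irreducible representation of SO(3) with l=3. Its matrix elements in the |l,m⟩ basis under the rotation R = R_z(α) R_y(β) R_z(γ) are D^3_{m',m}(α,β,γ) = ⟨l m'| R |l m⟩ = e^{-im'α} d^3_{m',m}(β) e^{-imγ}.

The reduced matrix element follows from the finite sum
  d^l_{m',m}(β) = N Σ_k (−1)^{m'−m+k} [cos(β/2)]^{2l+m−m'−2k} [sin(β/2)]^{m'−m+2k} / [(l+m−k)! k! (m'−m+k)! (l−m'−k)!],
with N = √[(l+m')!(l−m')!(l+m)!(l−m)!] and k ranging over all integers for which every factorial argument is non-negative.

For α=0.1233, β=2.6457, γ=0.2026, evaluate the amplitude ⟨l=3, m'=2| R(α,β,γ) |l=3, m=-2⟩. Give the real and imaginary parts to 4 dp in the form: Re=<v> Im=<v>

Re=-0.5569 Im=-0.0891

D^3_{2,-2}(0.1233,2.6457,0.2026) = e^{-i·2·0.1233}·d^3_{2,-2}(2.6457)·e^{-i·-2·0.2026}. Compute d first:
With c≡cos(β/2)=0.245414 and s≡sin(β/2)=0.969418, N=[120·1·1·120]^{1/2}=120.000000
k∈{0,1} keeps every argument non-negative
  k=0: (−1)^4·120.0000/(24)·0.2454^2·0.9694^4 = +0.265958
  k=1: (−1)^5·120.0000/(120)·0.2454^0·0.9694^6 = -0.829980
d^3_{2,-2}(2.6457) = +0.265958 -0.829980 = -0.564023
D = (+0.969748-0.244108i)·(-0.564023)·(+0.919024+0.394203i) = -0.556944-0.089079i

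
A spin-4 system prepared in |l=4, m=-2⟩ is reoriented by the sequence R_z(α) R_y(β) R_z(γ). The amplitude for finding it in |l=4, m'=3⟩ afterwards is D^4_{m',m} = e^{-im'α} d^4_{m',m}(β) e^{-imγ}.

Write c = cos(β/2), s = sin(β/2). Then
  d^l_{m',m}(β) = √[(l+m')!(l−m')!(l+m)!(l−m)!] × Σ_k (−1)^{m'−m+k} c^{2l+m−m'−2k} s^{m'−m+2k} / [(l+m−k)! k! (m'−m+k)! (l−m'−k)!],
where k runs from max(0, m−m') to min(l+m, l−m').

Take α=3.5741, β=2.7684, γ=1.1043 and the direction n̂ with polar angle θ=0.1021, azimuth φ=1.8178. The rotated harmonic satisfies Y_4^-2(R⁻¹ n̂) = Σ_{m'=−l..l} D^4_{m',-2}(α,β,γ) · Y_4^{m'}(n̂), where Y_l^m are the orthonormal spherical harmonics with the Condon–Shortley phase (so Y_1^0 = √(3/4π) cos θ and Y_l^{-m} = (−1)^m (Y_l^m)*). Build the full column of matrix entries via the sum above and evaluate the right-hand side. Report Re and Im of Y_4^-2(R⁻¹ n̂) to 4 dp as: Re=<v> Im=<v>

Re=-0.0160 Im=0.2196

Need the full column D^4_{m',-2} for m'=−4..4 at α=3.5741, β=2.7684, γ=1.1043.
cos(β/2)=0.185515, sin(β/2)=0.982641
d^4_{-4,-2}: single k=2 term ⇒ +0.000208;  D = -0.000146-0.000149i
d^4_{-3,-2}: k∈[1..2] ⇒ +0.000028 -0.002340 = -0.002312;  D = -0.002161-0.000824i
d^4_{-2,-2}: k∈[0..2] ⇒ +0.000001 -0.000472 +0.016565 = +0.016094;  D = -0.016057+0.001093i
d^4_{-1,-2}: k∈[0..2] ⇒ -0.000032 +0.004423 -0.082724 = -0.078333;  D = -0.068725+0.037588i
d^4_{0,-2}: k∈[0..2] ⇒ +0.000373 -0.027938 +0.293935 = +0.266371;  D = -0.158606+0.214004i
d^4_{1,-2}: k∈[0..2] ⇒ -0.002948 +0.124086 -0.696276 = -0.575139;  D = -0.117246+0.563061i
d^4_{2,-2}: k∈[0..2] ⇒ +0.016565 -0.371802 +0.869281 = +0.514045;  D = +0.115794+0.500833i
d^4_{3,-2}: k∈[0..1] ⇒ -0.065660 +0.614058 = +0.548398;  D = -0.336110-0.433325i
d^4_{4,-2}: single k=0 term ⇒ +0.163949;  D = +0.145530+0.075500i
Y_4^{m'}(θ=0.1021,φ=1.8178) and Σ D·Y over m':
  (-0.0001-0.0001i)·(+0.0000-0.0000i)  (-0.0022-0.0008i)·(+0.0009+0.0010i)  (-0.0161+0.0011i)·(-0.0181+0.0098i)  (-0.0687+0.0376i)·(-0.0461-0.1827i)  (-0.1586+0.2140i)·(+0.8027+0.0000i)  (-0.1172+0.5631i)·(+0.0461-0.1827i)  (+0.1158+0.5008i)·(-0.0181-0.0098i)  (-0.3361-0.4333i)·(-0.0009+0.0010i)  (+0.1455+0.0755i)·(+0.0000+0.0000i)
Y_4^-2(R⁻¹ n̂) = -0.016043+0.219633i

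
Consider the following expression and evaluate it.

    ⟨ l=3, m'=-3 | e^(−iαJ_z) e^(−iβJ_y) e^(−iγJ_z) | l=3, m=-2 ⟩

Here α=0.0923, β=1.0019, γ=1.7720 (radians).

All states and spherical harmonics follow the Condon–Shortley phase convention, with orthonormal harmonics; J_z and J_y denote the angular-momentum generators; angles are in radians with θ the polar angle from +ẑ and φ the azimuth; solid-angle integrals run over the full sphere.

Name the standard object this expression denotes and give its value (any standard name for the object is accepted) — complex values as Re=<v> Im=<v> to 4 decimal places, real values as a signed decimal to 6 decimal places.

This is a Wigner D-matrix element — the rotation-matrix element ⟨l m'| R(α,β,γ) |l m⟩ in the angular-momentum basis.
Split into d^3_{-3,-2}(β=1.0019) × two z-phases.
Half-angle: c=0.877127, s=0.480259. N=√(1·720·1·120)=293.938769
k: max(0,(-2)−(-3))=1 … min(3+(-2),3−(-3))=1
  k=1: (−1)^0·293.9388/(120)·0.8771^5·0.4803^1 = +0.610749
d^3_{-3,-2}(1.0019) = +0.610749
Attach z-rotation phases: D = e^{-i(-3)(0.0923)}·(+0.610749)·e^{-i(-2)(1.7720)} = -0.475168-0.383706i

Wigner D-matrix element, Re=-0.4752 Im=-0.3837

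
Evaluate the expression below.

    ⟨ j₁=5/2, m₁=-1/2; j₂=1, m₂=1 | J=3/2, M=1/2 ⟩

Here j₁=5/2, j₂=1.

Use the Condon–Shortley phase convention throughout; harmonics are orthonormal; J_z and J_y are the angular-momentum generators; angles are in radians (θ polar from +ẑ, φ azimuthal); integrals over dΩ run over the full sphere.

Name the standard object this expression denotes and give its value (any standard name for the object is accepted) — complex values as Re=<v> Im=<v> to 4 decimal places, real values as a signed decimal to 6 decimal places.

Clebsch–Gordan coefficient, +√(1/5) ≈ +0.447214

This is a Clebsch–Gordan (vector-coupling) coefficient.
triangle: 2!*3!*0!/6! = 12/720
(j±m)!: 2!*3!*2!*0!*2!*1! = 48
prefactor² = (2J+1)*Δ*N² = 16/5
  k=2: +1/(2!*0!*1!*0!*2!*0!) = 1/4
Σ = 1/4  ⇒  CG² = 16/5*(1/4)² = 1/5
CG = +√(1/5) = +0.447214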